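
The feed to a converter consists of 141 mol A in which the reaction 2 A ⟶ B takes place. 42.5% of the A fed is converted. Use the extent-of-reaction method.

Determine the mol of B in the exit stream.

30 mol

A reacted = 0.425 × 141 = 59.92 mol; ν_A = −2, so ξ = 59.92/2 = 29.96 mol.
Outlet amounts (n = n₀ + ν ξ):
  A: 141 − 2(29.96) = 81.08
  B: 0 + 1(29.96) = 29.96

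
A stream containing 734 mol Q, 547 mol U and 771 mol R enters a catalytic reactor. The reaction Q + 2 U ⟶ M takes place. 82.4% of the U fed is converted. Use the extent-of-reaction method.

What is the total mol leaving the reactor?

U reacted = 0.824 × 547 = 450.7 mol; ν_U = −2, so ξ = 450.7/2 = 225.4 mol.
Outlet amounts (n = n₀ + ν ξ):
  Q: 734 − 1(225.4) = 508.6
  U: 547 − 2(225.4) = 96.27
  M: 0 + 1(225.4) = 225.4
  R: 771 (inert)
Total out = 508.6 + 96.27 + 225.4 + 771 = 1601 mol.

1600 mol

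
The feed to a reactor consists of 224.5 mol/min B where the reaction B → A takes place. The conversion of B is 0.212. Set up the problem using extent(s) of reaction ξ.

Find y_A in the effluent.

B reacted = 0.212 × 224.5 = 47.59 mol/min; ν_B = −1, so ξ = 47.59/1 = 47.59 mol/min.
Outlet amounts (n = n₀ + ν ξ):
  B: 224.5 − 1(47.59) = 176.9
  A: 0 + 1(47.59) = 47.59
Total out = 224.5 mol/min; y_A = 47.59 / 224.5 = 0.212.

0.212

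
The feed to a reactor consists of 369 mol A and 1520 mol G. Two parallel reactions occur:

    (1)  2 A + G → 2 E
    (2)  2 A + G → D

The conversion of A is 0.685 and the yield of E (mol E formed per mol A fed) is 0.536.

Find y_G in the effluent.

0.803

Yield of E: 2ξ₁ / 369 = 0.536 → ξ₁ = 98.89 mol.
Conversion of A: 2ξ₁ + 2ξ₂ = 0.685 × 369 = 252.8 → ξ₂ = 27.49 mol.
Outlet amounts (n = n₀ + Σ ν·ξ):
  A: 369 − 2(98.89) − 2(27.49) = 116.2
  G: 1520 − 1(98.89) − 1(27.49) = 1394
  E: 0 + 2(98.89) = 197.8
  D: 0 + 1(27.49) = 27.49
Total out = 1735 mol; y_G = 1394 / 1735 = 0.8032.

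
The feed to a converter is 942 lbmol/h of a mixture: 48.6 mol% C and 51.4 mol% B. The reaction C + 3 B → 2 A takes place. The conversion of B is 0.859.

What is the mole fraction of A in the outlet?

B reacted = 0.859 × 484.2 = 415.9 lbmol/h; ν_B = −3, so ξ = 415.9/3 = 138.6 lbmol/h.
Outlet amounts (n = n₀ + ν ξ):
  C: 457.8 − 1(138.6) = 319.2
  B: 484.2 − 3(138.6) = 68.27
  A: 0 + 2(138.6) = 277.3
Total out = 664.7 lbmol/h; y_A = 277.3 / 664.7 = 0.4171.

0.417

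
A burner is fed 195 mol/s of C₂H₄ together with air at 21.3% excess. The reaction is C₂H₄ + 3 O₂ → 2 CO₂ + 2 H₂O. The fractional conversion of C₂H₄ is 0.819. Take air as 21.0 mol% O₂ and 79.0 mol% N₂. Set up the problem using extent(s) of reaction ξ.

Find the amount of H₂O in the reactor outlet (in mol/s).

Stoichiometric O₂ = 3 × 195 = 585 mol/s; O₂ fed = 585 × 1.213 = 709.6 mol/s.
N₂ fed = 709.6 × 79/21 = 2669 mol/s.
Fuel reacted = 0.819 × 195 → ξ = 159.7 mol/s.
Outlet (n = n₀ + ν ξ):
  C₂H₄: 195 − 1(159.7) = 35.3
  O₂: 709.6 − 3(159.7) = 230.5
  N₂: 2669 (inert)
  CO₂: 0 + 2(159.7) = 319.4
  H₂O: 0 + 2(159.7) = 319.4

319 mol/s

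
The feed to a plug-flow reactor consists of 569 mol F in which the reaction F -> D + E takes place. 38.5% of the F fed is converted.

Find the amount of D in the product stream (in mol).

F reacted = 0.385 × 569 = 219.1 mol; ν_F = −1, so ξ = 219.1/1 = 219.1 mol.
Outlet amounts (n = n₀ + ν ξ):
  F: 569 − 1(219.1) = 349.9
  D: 0 + 1(219.1) = 219.1
  E: 0 + 1(219.1) = 219.1

219 mol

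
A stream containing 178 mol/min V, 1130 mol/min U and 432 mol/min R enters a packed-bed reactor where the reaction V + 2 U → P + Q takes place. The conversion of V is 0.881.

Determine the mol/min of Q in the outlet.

157 mol/min

V reacted = 0.881 × 178 = 156.8 mol/min; ν_V = −1, so ξ = 156.8/1 = 156.8 mol/min.
Outlet amounts (n = n₀ + ν ξ):
  V: 178 − 1(156.8) = 21.18
  U: 1130 − 2(156.8) = 816.4
  P: 0 + 1(156.8) = 156.8
  Q: 0 + 1(156.8) = 156.8
  R: 432 (inert)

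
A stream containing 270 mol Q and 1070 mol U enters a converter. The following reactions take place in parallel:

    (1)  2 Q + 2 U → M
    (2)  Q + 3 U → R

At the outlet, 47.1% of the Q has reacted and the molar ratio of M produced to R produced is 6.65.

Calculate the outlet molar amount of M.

Conversion of Q: Q consumed = 0.471 × 270 = 127.2 mol = 2ξ₁ + 1ξ₂.
Selectivity: 1ξ₁ / (1ξ₂) = 6.65 → ξ₁ = 6.65 ξ₂.
Substitute: (2·6.65 + 1) ξ₂ = 127.2 → ξ₂ = 8.893 mol, ξ₁ = 59.14 mol.
Outlet amounts (n = n₀ + Σ ν·ξ):
  Q: 270 − 2(59.14) − 1(8.893) = 142.8
  U: 1070 − 2(59.14) − 3(8.893) = 925
  M: 0 + 1(59.14) = 59.14
  R: 0 + 1(8.893) = 8.893

59.1 mol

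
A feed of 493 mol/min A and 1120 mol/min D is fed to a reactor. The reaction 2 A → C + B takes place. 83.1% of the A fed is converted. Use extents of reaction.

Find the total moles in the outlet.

A reacted = 0.831 × 493 = 409.7 mol/min; ν_A = −2, so ξ = 409.7/2 = 204.8 mol/min.
Outlet amounts (n = n₀ + ν ξ):
  A: 493 − 2(204.8) = 83.32
  C: 0 + 1(204.8) = 204.8
  B: 0 + 1(204.8) = 204.8
  D: 1120 (inert)
Total out = 83.32 + 204.8 + 204.8 + 1120 = 1613 mol/min.

1610 mol/min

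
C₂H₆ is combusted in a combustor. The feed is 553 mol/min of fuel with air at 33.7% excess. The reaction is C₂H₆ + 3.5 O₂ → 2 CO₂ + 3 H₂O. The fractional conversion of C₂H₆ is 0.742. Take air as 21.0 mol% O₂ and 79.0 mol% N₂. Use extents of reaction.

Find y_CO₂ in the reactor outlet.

Stoichiometric O₂ = 3.5 × 553 = 1936 mol/min; O₂ fed = 1936 × 1.337 = 2588 mol/min.
N₂ fed = 2588 × 79/21 = 9735 mol/min.
Fuel reacted = 0.742 × 553 → ξ = 410.3 mol/min.
Outlet (n = n₀ + ν ξ):
  C₂H₆: 553 − 1(410.3) = 142.7
  O₂: 2588 − 3.5(410.3) = 1152
  N₂: 9735 (inert)
  CO₂: 0 + 2(410.3) = 820.7
  H₂O: 0 + 3(410.3) = 1231
Total out = 13080 mol/min; y_CO₂ = 820.7 / 13080 = 0.06274.

0.0627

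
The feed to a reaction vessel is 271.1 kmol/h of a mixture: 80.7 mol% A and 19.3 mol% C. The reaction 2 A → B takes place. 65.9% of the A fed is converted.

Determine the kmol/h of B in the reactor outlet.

A reacted = 0.659 × 218.8 = 144.2 kmol/h; ν_A = −2, so ξ = 144.2/2 = 72.09 kmol/h.
Outlet amounts (n = n₀ + ν ξ):
  A: 218.8 − 2(72.09) = 74.6
  B: 0 + 1(72.09) = 72.09
  C: 52.32 (inert)

72.1 kmol/h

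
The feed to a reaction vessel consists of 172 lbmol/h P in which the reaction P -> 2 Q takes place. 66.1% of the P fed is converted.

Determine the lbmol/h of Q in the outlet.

P reacted = 0.661 × 172 = 113.7 lbmol/h; ν_P = −1, so ξ = 113.7/1 = 113.7 lbmol/h.
Outlet amounts (n = n₀ + ν ξ):
  P: 172 − 1(113.7) = 58.31
  Q: 0 + 2(113.7) = 227.4

227 lbmol/h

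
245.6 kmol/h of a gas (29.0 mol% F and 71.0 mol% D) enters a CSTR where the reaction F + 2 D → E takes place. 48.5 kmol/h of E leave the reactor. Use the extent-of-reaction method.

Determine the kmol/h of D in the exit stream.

77.4 kmol/h

For E: n = n₀ + 1ξ → 48.5 = 0 + 1ξ, giving ξ = 48.5 kmol/h.
Outlet amounts (n = n₀ + ν ξ):
  F: 71.22 − 1(48.5) = 22.72
  D: 174.4 − 2(48.5) = 77.38
  E: 0 + 1(48.5) = 48.5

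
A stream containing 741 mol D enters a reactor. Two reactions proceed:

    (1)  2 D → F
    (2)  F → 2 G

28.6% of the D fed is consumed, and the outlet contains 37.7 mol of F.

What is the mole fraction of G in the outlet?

0.194

Conversion of D: D consumed = 2ξ₁ = 0.286 × 741 → ξ₁ = 106 mol.
F balance: n_F = 0 + 1ξ₁ − 1ξ₂ = 37.7 → ξ₂ = (1·106 − 37.7)/1 = 68.26 mol.
Outlet amounts (n = n₀ + Σ ν·ξ):
  D: 741 − 2(106) = 529.1
  F: 0 + 1(106) − 1(68.26) = 37.7
  G: 0 + 2(68.26) = 136.5
Total out = 703.3 mol; y_G = 136.5 / 703.3 = 0.1941.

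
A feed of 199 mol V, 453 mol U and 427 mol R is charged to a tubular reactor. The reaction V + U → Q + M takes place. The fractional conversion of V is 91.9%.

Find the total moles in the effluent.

V reacted = 0.919 × 199 = 182.9 mol; ν_V = −1, so ξ = 182.9/1 = 182.9 mol.
Outlet amounts (n = n₀ + ν ξ):
  V: 199 − 1(182.9) = 16.12
  U: 453 − 1(182.9) = 270.1
  Q: 0 + 1(182.9) = 182.9
  M: 0 + 1(182.9) = 182.9
  R: 427 (inert)
Total out = 16.12 + 270.1 + 182.9 + 182.9 + 427 = 1079 mol.

1080 mol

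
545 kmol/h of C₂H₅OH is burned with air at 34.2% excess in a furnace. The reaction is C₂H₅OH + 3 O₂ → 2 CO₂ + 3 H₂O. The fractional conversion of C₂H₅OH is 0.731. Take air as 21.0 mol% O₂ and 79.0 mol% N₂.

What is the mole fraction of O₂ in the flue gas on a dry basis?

0.098

Stoichiometric O₂ = 3 × 545 = 1635 kmol/h; O₂ fed = 1635 × 1.342 = 2194 kmol/h.
N₂ fed = 2194 × 79/21 = 8254 kmol/h.
Fuel reacted = 0.731 × 545 → ξ = 398.4 kmol/h.
Outlet (n = n₀ + ν ξ):
  C₂H₅OH: 545 − 1(398.4) = 146.6
  O₂: 2194 − 3(398.4) = 999
  N₂: 8254 (inert)
  CO₂: 0 + 2(398.4) = 796.8
  H₂O: 0 + 3(398.4) = 1195
Dry total = 10200 kmol/h; y_O₂ (dry) = 999 / 10200 = 0.09797.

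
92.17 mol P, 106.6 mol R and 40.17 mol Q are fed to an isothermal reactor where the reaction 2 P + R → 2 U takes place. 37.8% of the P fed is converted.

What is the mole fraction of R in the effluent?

P reacted = 0.378 × 92.17 = 34.84 mol; ν_P = −2, so ξ = 34.84/2 = 17.42 mol.
Outlet amounts (n = n₀ + ν ξ):
  P: 92.17 − 2(17.42) = 57.33
  R: 106.6 − 1(17.42) = 89.18
  U: 0 + 2(17.42) = 34.84
  Q: 40.17 (inert)
Total out = 221.5 mol; y_R = 89.18 / 221.5 = 0.4026.

0.403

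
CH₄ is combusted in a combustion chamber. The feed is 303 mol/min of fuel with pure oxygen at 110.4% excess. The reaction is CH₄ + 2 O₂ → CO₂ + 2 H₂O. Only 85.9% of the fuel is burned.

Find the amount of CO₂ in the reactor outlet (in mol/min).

260 mol/min

Stoichiometric O₂ = 2 × 303 = 606 mol/min; O₂ fed = 606 × 2.104 = 1275 mol/min.
Fuel reacted = 0.859 × 303 → ξ = 260.3 mol/min.
Outlet (n = n₀ + ν ξ):
  CH₄: 303 − 1(260.3) = 42.72
  O₂: 1275 − 2(260.3) = 754.5
  CO₂: 0 + 1(260.3) = 260.3
  H₂O: 0 + 2(260.3) = 520.6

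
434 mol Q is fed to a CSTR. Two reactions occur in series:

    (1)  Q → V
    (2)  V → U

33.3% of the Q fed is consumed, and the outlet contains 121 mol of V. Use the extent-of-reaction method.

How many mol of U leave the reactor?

23.5 mol

Conversion of Q: Q consumed = 1ξ₁ = 0.333 × 434 → ξ₁ = 144.5 mol.
V balance: n_V = 0 + 1ξ₁ − 1ξ₂ = 121 → ξ₂ = (1·144.5 − 121)/1 = 23.52 mol.
Outlet amounts (n = n₀ + Σ ν·ξ):
  Q: 434 − 1(144.5) = 289.5
  V: 0 + 1(144.5) − 1(23.52) = 121
  U: 0 + 1(23.52) = 23.52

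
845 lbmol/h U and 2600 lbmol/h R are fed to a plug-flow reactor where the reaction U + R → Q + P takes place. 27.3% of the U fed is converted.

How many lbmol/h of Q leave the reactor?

U reacted = 0.273 × 845 = 230.7 lbmol/h; ν_U = −1, so ξ = 230.7/1 = 230.7 lbmol/h.
Outlet amounts (n = n₀ + ν ξ):
  U: 845 − 1(230.7) = 614.3
  R: 2600 − 1(230.7) = 2369
  Q: 0 + 1(230.7) = 230.7
  P: 0 + 1(230.7) = 230.7

231 lbmol/h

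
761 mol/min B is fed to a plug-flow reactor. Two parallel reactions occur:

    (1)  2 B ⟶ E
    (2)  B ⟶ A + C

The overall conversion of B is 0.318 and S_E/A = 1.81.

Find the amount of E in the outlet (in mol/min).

94.8 mol/min

Conversion of B: B consumed = 0.318 × 761 = 242 mol/min = 2ξ₁ + 1ξ₂.
Selectivity: 1ξ₁ / (1ξ₂) = 1.81 → ξ₁ = 1.81 ξ₂.
Substitute: (2·1.81 + 1) ξ₂ = 242 → ξ₂ = 52.38 mol/min, ξ₁ = 94.81 mol/min.
Outlet amounts (n = n₀ + Σ ν·ξ):
  B: 761 − 2(94.81) − 1(52.38) = 519
  E: 0 + 1(94.81) = 94.81
  A: 0 + 1(52.38) = 52.38
  C: 0 + 1(52.38) = 52.38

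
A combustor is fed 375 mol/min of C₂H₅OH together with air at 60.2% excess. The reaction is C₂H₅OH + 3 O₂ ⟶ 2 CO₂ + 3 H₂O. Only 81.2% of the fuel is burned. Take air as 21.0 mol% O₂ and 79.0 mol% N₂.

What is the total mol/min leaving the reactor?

9260 mol/min

Stoichiometric O₂ = 3 × 375 = 1125 mol/min; O₂ fed = 1125 × 1.602 = 1802 mol/min.
N₂ fed = 1802 × 79/21 = 6780 mol/min.
Fuel reacted = 0.812 × 375 → ξ = 304.5 mol/min.
Outlet (n = n₀ + ν ξ):
  C₂H₅OH: 375 − 1(304.5) = 70.5
  O₂: 1802 − 3(304.5) = 888.7
  N₂: 6780 (inert)
  CO₂: 0 + 2(304.5) = 609
  H₂O: 0 + 3(304.5) = 913.5
Total out = 70.5 + 888.7 + 6780 + 609 + 913.5 = 9262 mol/min.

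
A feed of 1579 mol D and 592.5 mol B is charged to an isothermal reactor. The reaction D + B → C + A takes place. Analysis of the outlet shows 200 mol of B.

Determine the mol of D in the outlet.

For B: n = n₀ − 1ξ → 200 = 592.5 − 1ξ, giving ξ = 392.5 mol.
Outlet amounts (n = n₀ + ν ξ):
  D: 1579 − 1(392.5) = 1186
  B: 592.5 − 1(392.5) = 200
  C: 0 + 1(392.5) = 392.5
  A: 0 + 1(392.5) = 392.5

1190 mol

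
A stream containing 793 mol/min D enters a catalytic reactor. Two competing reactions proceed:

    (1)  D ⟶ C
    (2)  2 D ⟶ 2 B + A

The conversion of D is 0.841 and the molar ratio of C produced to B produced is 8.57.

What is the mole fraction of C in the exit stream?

0.721

Conversion of D: D consumed = 0.841 × 793 = 666.9 mol/min = 1ξ₁ + 2ξ₂.
Selectivity: 1ξ₁ / (2ξ₂) = 8.57 → ξ₁ = 17.14 ξ₂.
Substitute: (1·17.14 + 2) ξ₂ = 666.9 → ξ₂ = 34.84 mol/min, ξ₁ = 597.2 mol/min.
Outlet amounts (n = n₀ + Σ ν·ξ):
  D: 793 − 1(597.2) − 2(34.84) = 126.1
  C: 0 + 1(597.2) = 597.2
  B: 0 + 2(34.84) = 69.69
  A: 0 + 1(34.84) = 34.84
Total out = 827.8 mol/min; y_C = 597.2 / 827.8 = 0.7214.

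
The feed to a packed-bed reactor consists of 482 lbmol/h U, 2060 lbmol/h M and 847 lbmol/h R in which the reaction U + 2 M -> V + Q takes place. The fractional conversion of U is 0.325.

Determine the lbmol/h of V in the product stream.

U reacted = 0.325 × 482 = 156.7 lbmol/h; ν_U = −1, so ξ = 156.7/1 = 156.7 lbmol/h.
Outlet amounts (n = n₀ + ν ξ):
  U: 482 − 1(156.7) = 325.4
  M: 2060 − 2(156.7) = 1747
  V: 0 + 1(156.7) = 156.7
  Q: 0 + 1(156.7) = 156.7
  R: 847 (inert)

157 lbmol/h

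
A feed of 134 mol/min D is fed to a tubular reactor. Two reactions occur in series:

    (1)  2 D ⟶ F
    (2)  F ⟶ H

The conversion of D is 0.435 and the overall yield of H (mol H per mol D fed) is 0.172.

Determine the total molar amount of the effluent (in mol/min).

Conversion of D: D consumed = 2ξ₁ = 0.435 × 134 → ξ₁ = 29.14 mol/min.
Yield of H: 1ξ₂ / 134 = 0.172 → ξ₂ = 23.05 mol/min.
Outlet amounts (n = n₀ + Σ ν·ξ):
  D: 134 − 2(29.14) = 75.71
  F: 0 + 1(29.14) − 1(23.05) = 6.097
  H: 0 + 1(23.05) = 23.05
Total out = 75.71 + 6.097 + 23.05 = 104.9 mol/min.

105 mol/min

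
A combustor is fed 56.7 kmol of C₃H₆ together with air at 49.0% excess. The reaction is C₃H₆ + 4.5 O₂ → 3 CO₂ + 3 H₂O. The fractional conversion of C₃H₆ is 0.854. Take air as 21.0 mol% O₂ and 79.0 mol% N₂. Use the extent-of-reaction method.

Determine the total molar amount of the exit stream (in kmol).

Stoichiometric O₂ = 4.5 × 56.7 = 255.2 kmol; O₂ fed = 255.2 × 1.490 = 380.2 kmol.
N₂ fed = 380.2 × 79/21 = 1430 kmol.
Fuel reacted = 0.854 × 56.7 → ξ = 48.42 kmol.
Outlet (n = n₀ + ν ξ):
  C₃H₆: 56.7 − 1(48.42) = 8.278
  O₂: 380.2 − 4.5(48.42) = 162.3
  N₂: 1430 (inert)
  CO₂: 0 + 3(48.42) = 145.3
  H₂O: 0 + 3(48.42) = 145.3
Total out = 8.278 + 162.3 + 1430 + 145.3 + 145.3 = 1891 kmol.

1890 kmol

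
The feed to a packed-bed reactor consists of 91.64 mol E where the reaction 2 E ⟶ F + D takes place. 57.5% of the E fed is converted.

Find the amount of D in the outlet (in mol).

E reacted = 0.575 × 91.64 = 52.69 mol; ν_E = −2, so ξ = 52.69/2 = 26.35 mol.
Outlet amounts (n = n₀ + ν ξ):
  E: 91.64 − 2(26.35) = 38.95
  F: 0 + 1(26.35) = 26.35
  D: 0 + 1(26.35) = 26.35

26.3 mol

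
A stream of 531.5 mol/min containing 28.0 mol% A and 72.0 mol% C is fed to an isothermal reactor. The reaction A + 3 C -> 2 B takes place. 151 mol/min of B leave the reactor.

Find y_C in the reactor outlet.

0.41

For B: n = n₀ + 2ξ → 151 = 0 + 2ξ, giving ξ = 75.5 mol/min.
Outlet amounts (n = n₀ + ν ξ):
  A: 148.8 − 1(75.5) = 73.32
  C: 382.7 − 3(75.5) = 156.2
  B: 0 + 2(75.5) = 151
Total out = 380.5 mol/min; y_C = 156.2 / 380.5 = 0.4105.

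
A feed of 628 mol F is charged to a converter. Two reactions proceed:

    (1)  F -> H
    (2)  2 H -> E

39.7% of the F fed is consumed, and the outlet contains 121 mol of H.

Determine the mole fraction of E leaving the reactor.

Conversion of F: F consumed = 1ξ₁ = 0.397 × 628 → ξ₁ = 249.3 mol.
H balance: n_H = 0 + 1ξ₁ − 2ξ₂ = 121 → ξ₂ = (1·249.3 − 121)/2 = 64.16 mol.
Outlet amounts (n = n₀ + Σ ν·ξ):
  F: 628 − 1(249.3) = 378.7
  H: 0 + 1(249.3) − 2(64.16) = 121
  E: 0 + 1(64.16) = 64.16
Total out = 563.8 mol; y_E = 64.16 / 563.8 = 0.1138.

0.114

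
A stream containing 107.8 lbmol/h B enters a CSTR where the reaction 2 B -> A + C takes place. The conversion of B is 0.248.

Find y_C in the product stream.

0.124

B reacted = 0.248 × 107.8 = 26.73 lbmol/h; ν_B = −2, so ξ = 26.73/2 = 13.37 lbmol/h.
Outlet amounts (n = n₀ + ν ξ):
  B: 107.8 − 2(13.37) = 81.07
  A: 0 + 1(13.37) = 13.37
  C: 0 + 1(13.37) = 13.37
Total out = 107.8 lbmol/h; y_C = 13.37 / 107.8 = 0.124.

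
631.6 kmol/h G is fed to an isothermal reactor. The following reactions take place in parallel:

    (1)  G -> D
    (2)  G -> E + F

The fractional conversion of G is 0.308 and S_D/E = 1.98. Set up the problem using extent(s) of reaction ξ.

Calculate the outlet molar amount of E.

65.3 kmol/h

Conversion of G: G consumed = 0.308 × 631.6 = 194.5 kmol/h = 1ξ₁ + 1ξ₂.
Selectivity: 1ξ₁ / (1ξ₂) = 1.98 → ξ₁ = 1.98 ξ₂.
Substitute: (1·1.98 + 1) ξ₂ = 194.5 → ξ₂ = 65.28 kmol/h, ξ₁ = 129.3 kmol/h.
Outlet amounts (n = n₀ + Σ ν·ξ):
  G: 631.6 − 1(129.3) − 1(65.28) = 437.1
  D: 0 + 1(129.3) = 129.3
  E: 0 + 1(65.28) = 65.28
  F: 0 + 1(65.28) = 65.28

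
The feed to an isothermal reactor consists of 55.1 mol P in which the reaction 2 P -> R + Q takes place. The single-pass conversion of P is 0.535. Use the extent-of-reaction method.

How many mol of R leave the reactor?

14.7 mol

P reacted = 0.535 × 55.1 = 29.48 mol; ν_P = −2, so ξ = 29.48/2 = 14.74 mol.
Outlet amounts (n = n₀ + ν ξ):
  P: 55.1 − 2(14.74) = 25.62
  R: 0 + 1(14.74) = 14.74
  Q: 0 + 1(14.74) = 14.74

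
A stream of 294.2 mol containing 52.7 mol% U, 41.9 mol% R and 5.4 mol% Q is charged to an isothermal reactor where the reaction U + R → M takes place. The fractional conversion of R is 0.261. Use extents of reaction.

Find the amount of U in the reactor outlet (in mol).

123 mol

R reacted = 0.261 × 123.3 = 32.17 mol; ν_R = −1, so ξ = 32.17/1 = 32.17 mol.
Outlet amounts (n = n₀ + ν ξ):
  U: 155 − 1(32.17) = 122.9
  R: 123.3 − 1(32.17) = 91.1
  M: 0 + 1(32.17) = 32.17
  Q: 15.89 (inert)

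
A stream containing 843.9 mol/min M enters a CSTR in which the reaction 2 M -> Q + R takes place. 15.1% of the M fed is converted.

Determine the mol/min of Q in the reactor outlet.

M reacted = 0.151 × 843.9 = 127.4 mol/min; ν_M = −2, so ξ = 127.4/2 = 63.71 mol/min.
Outlet amounts (n = n₀ + ν ξ):
  M: 843.9 − 2(63.71) = 716.5
  Q: 0 + 1(63.71) = 63.71
  R: 0 + 1(63.71) = 63.71

63.7 mol/min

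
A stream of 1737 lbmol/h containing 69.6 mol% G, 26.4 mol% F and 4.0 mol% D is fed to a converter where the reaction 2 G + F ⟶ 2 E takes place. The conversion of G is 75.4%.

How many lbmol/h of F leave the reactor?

G reacted = 0.754 × 1209 = 911.5 lbmol/h; ν_G = −2, so ξ = 911.5/2 = 455.8 lbmol/h.
Outlet amounts (n = n₀ + ν ξ):
  G: 1209 − 2(455.8) = 297.4
  F: 458.6 − 1(455.8) = 2.793
  E: 0 + 2(455.8) = 911.5
  D: 69.48 (inert)

2.79 lbmol/h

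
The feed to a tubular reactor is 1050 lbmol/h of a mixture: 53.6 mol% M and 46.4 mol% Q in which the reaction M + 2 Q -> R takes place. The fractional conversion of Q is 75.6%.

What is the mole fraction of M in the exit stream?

Q reacted = 0.756 × 487.2 = 368.3 lbmol/h; ν_Q = −2, so ξ = 368.3/2 = 184.2 lbmol/h.
Outlet amounts (n = n₀ + ν ξ):
  M: 562.8 − 1(184.2) = 378.6
  Q: 487.2 − 2(184.2) = 118.9
  R: 0 + 1(184.2) = 184.2
Total out = 681.7 lbmol/h; y_M = 378.6 / 681.7 = 0.5555.

0.555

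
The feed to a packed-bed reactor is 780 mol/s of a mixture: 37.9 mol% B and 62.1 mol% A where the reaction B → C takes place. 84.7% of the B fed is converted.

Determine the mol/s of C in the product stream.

B reacted = 0.847 × 295.6 = 250.4 mol/s; ν_B = −1, so ξ = 250.4/1 = 250.4 mol/s.
Outlet amounts (n = n₀ + ν ξ):
  B: 295.6 − 1(250.4) = 45.23
  C: 0 + 1(250.4) = 250.4
  A: 484.4 (inert)

250 mol/s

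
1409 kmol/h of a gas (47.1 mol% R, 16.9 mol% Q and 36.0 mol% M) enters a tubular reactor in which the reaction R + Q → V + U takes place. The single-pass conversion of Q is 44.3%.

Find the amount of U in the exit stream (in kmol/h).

105 kmol/h

Q reacted = 0.443 × 238.1 = 105.5 kmol/h; ν_Q = −1, so ξ = 105.5/1 = 105.5 kmol/h.
Outlet amounts (n = n₀ + ν ξ):
  R: 663.6 − 1(105.5) = 558.2
  Q: 238.1 − 1(105.5) = 132.6
  V: 0 + 1(105.5) = 105.5
  U: 0 + 1(105.5) = 105.5
  M: 507.2 (inert)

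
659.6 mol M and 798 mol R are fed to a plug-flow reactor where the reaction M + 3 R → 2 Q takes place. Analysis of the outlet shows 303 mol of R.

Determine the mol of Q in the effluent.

330 mol

For R: n = n₀ − 3ξ → 303 = 798 − 3ξ, giving ξ = 165 mol.
Outlet amounts (n = n₀ + ν ξ):
  M: 659.6 − 1(165) = 494.6
  R: 798 − 3(165) = 303
  Q: 0 + 2(165) = 330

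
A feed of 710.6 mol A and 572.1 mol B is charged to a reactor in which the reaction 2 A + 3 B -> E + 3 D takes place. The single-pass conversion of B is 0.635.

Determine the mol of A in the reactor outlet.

468 mol

B reacted = 0.635 × 572.1 = 363.3 mol; ν_B = −3, so ξ = 363.3/3 = 121.1 mol.
Outlet amounts (n = n₀ + ν ξ):
  A: 710.6 − 2(121.1) = 468.4
  B: 572.1 − 3(121.1) = 208.8
  E: 0 + 1(121.1) = 121.1
  D: 0 + 3(121.1) = 363.3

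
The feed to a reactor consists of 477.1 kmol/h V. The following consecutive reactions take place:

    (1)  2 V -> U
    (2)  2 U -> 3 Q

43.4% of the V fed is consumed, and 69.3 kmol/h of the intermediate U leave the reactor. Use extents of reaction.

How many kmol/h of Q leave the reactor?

51.3 kmol/h

Conversion of V: V consumed = 2ξ₁ = 0.434 × 477.1 → ξ₁ = 103.5 kmol/h.
U balance: n_U = 0 + 1ξ₁ − 2ξ₂ = 69.3 → ξ₂ = (1·103.5 − 69.3)/2 = 17.12 kmol/h.
Outlet amounts (n = n₀ + Σ ν·ξ):
  V: 477.1 − 2(103.5) = 270
  U: 0 + 1(103.5) − 2(17.12) = 69.3
  Q: 0 + 3(17.12) = 51.35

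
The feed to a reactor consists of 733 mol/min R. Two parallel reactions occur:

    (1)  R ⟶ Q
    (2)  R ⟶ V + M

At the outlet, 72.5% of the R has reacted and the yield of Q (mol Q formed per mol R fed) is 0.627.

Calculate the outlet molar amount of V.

Yield of Q: 1ξ₁ / 733 = 0.627 → ξ₁ = 459.6 mol/min.
Conversion of R: 1ξ₁ + 1ξ₂ = 0.725 × 733 = 531.4 → ξ₂ = 71.83 mol/min.
Outlet amounts (n = n₀ + Σ ν·ξ):
  R: 733 − 1(459.6) − 1(71.83) = 201.6
  Q: 0 + 1(459.6) = 459.6
  V: 0 + 1(71.83) = 71.83
  M: 0 + 1(71.83) = 71.83

71.8 mol/min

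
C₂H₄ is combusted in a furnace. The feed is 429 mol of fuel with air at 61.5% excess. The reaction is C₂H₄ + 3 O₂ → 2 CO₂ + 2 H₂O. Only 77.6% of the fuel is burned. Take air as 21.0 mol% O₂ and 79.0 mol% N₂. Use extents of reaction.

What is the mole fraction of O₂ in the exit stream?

0.105

Stoichiometric O₂ = 3 × 429 = 1287 mol; O₂ fed = 1287 × 1.615 = 2079 mol.
N₂ fed = 2079 × 79/21 = 7819 mol.
Fuel reacted = 0.776 × 429 → ξ = 332.9 mol.
Outlet (n = n₀ + ν ξ):
  C₂H₄: 429 − 1(332.9) = 96.1
  O₂: 2079 − 3(332.9) = 1080
  N₂: 7819 (inert)
  CO₂: 0 + 2(332.9) = 665.8
  H₂O: 0 + 2(332.9) = 665.8
Total out = 10330 mol; y_O₂ = 1080 / 10330 = 0.1046.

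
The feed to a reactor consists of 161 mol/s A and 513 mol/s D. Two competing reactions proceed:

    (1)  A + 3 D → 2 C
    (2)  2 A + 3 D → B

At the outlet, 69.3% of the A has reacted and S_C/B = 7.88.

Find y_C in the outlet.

0.328

Conversion of A: A consumed = 0.693 × 161 = 111.6 mol/s = 1ξ₁ + 2ξ₂.
Selectivity: 2ξ₁ / (1ξ₂) = 7.88 → ξ₁ = 3.94 ξ₂.
Substitute: (1·3.94 + 2) ξ₂ = 111.6 → ξ₂ = 18.78 mol/s, ξ₁ = 74.01 mol/s.
Outlet amounts (n = n₀ + Σ ν·ξ):
  A: 161 − 1(74.01) − 2(18.78) = 49.43
  D: 513 − 3(74.01) − 3(18.78) = 234.6
  C: 0 + 2(74.01) = 148
  B: 0 + 1(18.78) = 18.78
Total out = 450.9 mol/s; y_C = 148 / 450.9 = 0.3283.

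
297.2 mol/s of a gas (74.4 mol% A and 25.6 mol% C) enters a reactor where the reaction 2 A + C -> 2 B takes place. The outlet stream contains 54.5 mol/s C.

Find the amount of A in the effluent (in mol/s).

178 mol/s

For C: n = n₀ − 1ξ → 54.5 = 76.08 − 1ξ, giving ξ = 21.58 mol/s.
Outlet amounts (n = n₀ + ν ξ):
  A: 221.1 − 2(21.58) = 178
  C: 76.08 − 1(21.58) = 54.5
  B: 0 + 2(21.58) = 43.17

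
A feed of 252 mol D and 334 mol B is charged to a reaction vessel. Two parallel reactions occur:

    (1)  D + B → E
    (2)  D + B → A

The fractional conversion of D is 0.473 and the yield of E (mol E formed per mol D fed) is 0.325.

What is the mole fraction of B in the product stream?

0.46

Yield of E: 1ξ₁ / 252 = 0.325 → ξ₁ = 81.9 mol.
Conversion of D: 1ξ₁ + 1ξ₂ = 0.473 × 252 = 119.2 → ξ₂ = 37.3 mol.
Outlet amounts (n = n₀ + Σ ν·ξ):
  D: 252 − 1(81.9) − 1(37.3) = 132.8
  B: 334 − 1(81.9) − 1(37.3) = 214.8
  E: 0 + 1(81.9) = 81.9
  A: 0 + 1(37.3) = 37.3
Total out = 466.8 mol; y_B = 214.8 / 466.8 = 0.4602.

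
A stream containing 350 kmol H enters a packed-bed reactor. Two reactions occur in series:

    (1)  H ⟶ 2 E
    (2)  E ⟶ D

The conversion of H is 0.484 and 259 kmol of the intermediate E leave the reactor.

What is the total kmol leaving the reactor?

Conversion of H: H consumed = 1ξ₁ = 0.484 × 350 → ξ₁ = 169.4 kmol.
E balance: n_E = 0 + 2ξ₁ − 1ξ₂ = 259 → ξ₂ = (2·169.4 − 259)/1 = 79.8 kmol.
Outlet amounts (n = n₀ + Σ ν·ξ):
  H: 350 − 1(169.4) = 180.6
  E: 0 + 2(169.4) − 1(79.8) = 259
  D: 0 + 1(79.8) = 79.8
Total out = 180.6 + 259 + 79.8 = 519.4 kmol.

519 kmol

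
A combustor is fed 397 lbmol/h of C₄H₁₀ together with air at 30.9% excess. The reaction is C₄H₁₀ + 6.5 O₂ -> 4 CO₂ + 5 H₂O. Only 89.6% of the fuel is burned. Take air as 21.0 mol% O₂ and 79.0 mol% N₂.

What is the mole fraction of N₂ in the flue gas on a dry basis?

Stoichiometric O₂ = 6.5 × 397 = 2580 lbmol/h; O₂ fed = 2580 × 1.309 = 3378 lbmol/h.
N₂ fed = 3378 × 79/21 = 12710 lbmol/h.
Fuel reacted = 0.896 × 397 → ξ = 355.7 lbmol/h.
Outlet (n = n₀ + ν ξ):
  C₄H₁₀: 397 − 1(355.7) = 41.29
  O₂: 3378 − 6.5(355.7) = 1066
  N₂: 12710 (inert)
  CO₂: 0 + 4(355.7) = 1423
  H₂O: 0 + 5(355.7) = 1779
Dry total = 15240 lbmol/h; y_N₂ (dry) = 12710 / 15240 = 0.834.

0.834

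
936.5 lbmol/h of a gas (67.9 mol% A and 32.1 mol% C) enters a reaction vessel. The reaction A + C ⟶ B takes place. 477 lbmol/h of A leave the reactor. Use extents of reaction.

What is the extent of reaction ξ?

For A: n = n₀ − 1ξ → 477 = 635.9 − 1ξ, giving ξ = 158.9 lbmol/h.
Outlet amounts (n = n₀ + ν ξ):
  A: 635.9 − 1(158.9) = 477
  C: 300.6 − 1(158.9) = 141.7
  B: 0 + 1(158.9) = 158.9

ξ = 159 lbmol/h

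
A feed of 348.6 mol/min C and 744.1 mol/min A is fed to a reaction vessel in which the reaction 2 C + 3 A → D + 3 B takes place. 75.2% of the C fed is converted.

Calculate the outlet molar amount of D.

C reacted = 0.752 × 348.6 = 262.1 mol/min; ν_C = −2, so ξ = 262.1/2 = 131.1 mol/min.
Outlet amounts (n = n₀ + ν ξ):
  C: 348.6 − 2(131.1) = 86.45
  A: 744.1 − 3(131.1) = 350.9
  D: 0 + 1(131.1) = 131.1
  B: 0 + 3(131.1) = 393.2

131 mol/min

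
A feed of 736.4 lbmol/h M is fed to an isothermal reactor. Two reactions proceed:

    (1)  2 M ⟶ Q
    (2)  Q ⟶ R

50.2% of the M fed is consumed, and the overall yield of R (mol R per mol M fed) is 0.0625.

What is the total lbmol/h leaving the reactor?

Conversion of M: M consumed = 2ξ₁ = 0.502 × 736.4 → ξ₁ = 184.8 lbmol/h.
Yield of R: 1ξ₂ / 736.4 = 0.0625 → ξ₂ = 46.02 lbmol/h.
Outlet amounts (n = n₀ + Σ ν·ξ):
  M: 736.4 − 2(184.8) = 366.7
  Q: 0 + 1(184.8) − 1(46.02) = 138.8
  R: 0 + 1(46.02) = 46.02
Total out = 366.7 + 138.8 + 46.02 = 551.6 lbmol/h.

552 lbmol/h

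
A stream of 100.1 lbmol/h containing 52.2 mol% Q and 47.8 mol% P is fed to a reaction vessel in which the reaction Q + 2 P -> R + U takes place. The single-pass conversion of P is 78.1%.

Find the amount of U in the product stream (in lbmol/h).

P reacted = 0.781 × 47.85 = 37.37 lbmol/h; ν_P = −2, so ξ = 37.37/2 = 18.68 lbmol/h.
Outlet amounts (n = n₀ + ν ξ):
  Q: 52.25 − 1(18.68) = 33.57
  P: 47.85 − 2(18.68) = 10.48
  R: 0 + 1(18.68) = 18.68
  U: 0 + 1(18.68) = 18.68

18.7 lbmol/h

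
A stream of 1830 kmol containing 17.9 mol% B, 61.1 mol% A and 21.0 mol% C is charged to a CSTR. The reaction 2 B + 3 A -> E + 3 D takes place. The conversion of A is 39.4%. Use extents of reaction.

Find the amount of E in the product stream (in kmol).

147 kmol

A reacted = 0.394 × 1118 = 440.5 kmol; ν_A = −3, so ξ = 440.5/3 = 146.8 kmol.
Outlet amounts (n = n₀ + ν ξ):
  B: 327.6 − 2(146.8) = 33.87
  A: 1118 − 3(146.8) = 677.6
  E: 0 + 1(146.8) = 146.8
  D: 0 + 3(146.8) = 440.5
  C: 384.3 (inert)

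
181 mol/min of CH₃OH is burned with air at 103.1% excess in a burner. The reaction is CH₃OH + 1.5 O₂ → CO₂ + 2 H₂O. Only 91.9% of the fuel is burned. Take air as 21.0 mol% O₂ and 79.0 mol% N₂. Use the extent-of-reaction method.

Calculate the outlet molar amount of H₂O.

333 mol/min

Stoichiometric O₂ = 1.5 × 181 = 271.5 mol/min; O₂ fed = 271.5 × 2.031 = 551.4 mol/min.
N₂ fed = 551.4 × 79/21 = 2074 mol/min.
Fuel reacted = 0.919 × 181 → ξ = 166.3 mol/min.
Outlet (n = n₀ + ν ξ):
  CH₃OH: 181 − 1(166.3) = 14.66
  O₂: 551.4 − 1.5(166.3) = 301.9
  N₂: 2074 (inert)
  CO₂: 0 + 1(166.3) = 166.3
  H₂O: 0 + 2(166.3) = 332.7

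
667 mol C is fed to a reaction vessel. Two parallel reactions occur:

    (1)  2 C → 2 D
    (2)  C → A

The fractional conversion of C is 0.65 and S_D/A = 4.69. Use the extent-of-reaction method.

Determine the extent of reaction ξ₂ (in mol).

Conversion of C: C consumed = 0.65 × 667 = 433.6 mol = 2ξ₁ + 1ξ₂.
Selectivity: 2ξ₁ / (1ξ₂) = 4.69 → ξ₁ = 2.345 ξ₂.
Substitute: (2·2.345 + 1) ξ₂ = 433.6 → ξ₂ = 76.2 mol, ξ₁ = 178.7 mol.
Outlet amounts (n = n₀ + Σ ν·ξ):
  C: 667 − 2(178.7) − 1(76.2) = 233.4
  D: 0 + 2(178.7) = 357.4
  A: 0 + 1(76.2) = 76.2

ξ₂ = 76.2 mol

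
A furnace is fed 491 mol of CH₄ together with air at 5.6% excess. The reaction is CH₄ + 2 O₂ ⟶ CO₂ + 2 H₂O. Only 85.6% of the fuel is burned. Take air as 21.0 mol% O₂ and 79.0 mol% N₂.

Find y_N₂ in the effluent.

Stoichiometric O₂ = 2 × 491 = 982 mol; O₂ fed = 982 × 1.056 = 1037 mol.
N₂ fed = 1037 × 79/21 = 3901 mol.
Fuel reacted = 0.856 × 491 → ξ = 420.3 mol.
Outlet (n = n₀ + ν ξ):
  CH₄: 491 − 1(420.3) = 70.7
  O₂: 1037 − 2(420.3) = 196.4
  N₂: 3901 (inert)
  CO₂: 0 + 1(420.3) = 420.3
  H₂O: 0 + 2(420.3) = 840.6
Total out = 5429 mol; y_N₂ = 3901 / 5429 = 0.7186.

0.719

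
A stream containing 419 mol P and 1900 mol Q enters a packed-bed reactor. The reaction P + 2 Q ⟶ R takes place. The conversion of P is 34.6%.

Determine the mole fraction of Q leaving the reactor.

P reacted = 0.346 × 419 = 145 mol; ν_P = −1, so ξ = 145/1 = 145 mol.
Outlet amounts (n = n₀ + ν ξ):
  P: 419 − 1(145) = 274
  Q: 1900 − 2(145) = 1610
  R: 0 + 1(145) = 145
Total out = 2029 mol; y_Q = 1610 / 2029 = 0.7935.

0.793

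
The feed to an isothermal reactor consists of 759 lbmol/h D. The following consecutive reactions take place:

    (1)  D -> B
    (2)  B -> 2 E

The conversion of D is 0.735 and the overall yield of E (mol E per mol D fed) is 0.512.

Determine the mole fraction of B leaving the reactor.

0.381

Conversion of D: D consumed = 1ξ₁ = 0.735 × 759 → ξ₁ = 557.9 lbmol/h.
Yield of E: 2ξ₂ / 759 = 0.512 → ξ₂ = 194.3 lbmol/h.
Outlet amounts (n = n₀ + Σ ν·ξ):
  D: 759 − 1(557.9) = 201.1
  B: 0 + 1(557.9) − 1(194.3) = 363.6
  E: 0 + 2(194.3) = 388.6
Total out = 953.3 lbmol/h; y_B = 363.6 / 953.3 = 0.3814.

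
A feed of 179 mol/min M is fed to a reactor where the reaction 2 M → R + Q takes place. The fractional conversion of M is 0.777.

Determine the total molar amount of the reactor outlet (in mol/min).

M reacted = 0.777 × 179 = 139.1 mol/min; ν_M = −2, so ξ = 139.1/2 = 69.54 mol/min.
Outlet amounts (n = n₀ + ν ξ):
  M: 179 − 2(69.54) = 39.92
  R: 0 + 1(69.54) = 69.54
  Q: 0 + 1(69.54) = 69.54
Total out = 39.92 + 69.54 + 69.54 = 179 mol/min.

179 mol/min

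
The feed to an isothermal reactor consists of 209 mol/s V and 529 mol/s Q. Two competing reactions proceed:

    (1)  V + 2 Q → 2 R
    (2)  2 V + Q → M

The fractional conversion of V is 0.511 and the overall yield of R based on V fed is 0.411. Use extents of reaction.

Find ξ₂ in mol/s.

ξ₂ = 31.9 mol/s

Yield of R: 2ξ₁ / 209 = 0.411 → ξ₁ = 42.95 mol/s.
Conversion of V: 1ξ₁ + 2ξ₂ = 0.511 × 209 = 106.8 → ξ₂ = 31.92 mol/s.
Outlet amounts (n = n₀ + Σ ν·ξ):
  V: 209 − 1(42.95) − 2(31.92) = 102.2
  Q: 529 − 2(42.95) − 1(31.92) = 411.2
  R: 0 + 2(42.95) = 85.9
  M: 0 + 1(31.92) = 31.92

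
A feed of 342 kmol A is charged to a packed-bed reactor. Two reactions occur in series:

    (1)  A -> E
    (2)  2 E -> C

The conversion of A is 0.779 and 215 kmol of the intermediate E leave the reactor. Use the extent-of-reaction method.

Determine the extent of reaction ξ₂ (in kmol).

Conversion of A: A consumed = 1ξ₁ = 0.779 × 342 → ξ₁ = 266.4 kmol.
E balance: n_E = 0 + 1ξ₁ − 2ξ₂ = 215 → ξ₂ = (1·266.4 − 215)/2 = 25.71 kmol.
Outlet amounts (n = n₀ + Σ ν·ξ):
  A: 342 − 1(266.4) = 75.58
  E: 0 + 1(266.4) − 2(25.71) = 215
  C: 0 + 1(25.71) = 25.71

ξ₂ = 25.7 kmol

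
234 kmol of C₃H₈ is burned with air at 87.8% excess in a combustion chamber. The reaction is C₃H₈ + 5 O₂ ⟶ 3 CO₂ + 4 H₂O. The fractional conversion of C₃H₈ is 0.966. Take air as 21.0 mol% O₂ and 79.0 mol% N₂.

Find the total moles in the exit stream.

10900 kmol

Stoichiometric O₂ = 5 × 234 = 1170 kmol; O₂ fed = 1170 × 1.878 = 2197 kmol.
N₂ fed = 2197 × 79/21 = 8266 kmol.
Fuel reacted = 0.966 × 234 → ξ = 226 kmol.
Outlet (n = n₀ + ν ξ):
  C₃H₈: 234 − 1(226) = 7.956
  O₂: 2197 − 5(226) = 1067
  N₂: 8266 (inert)
  CO₂: 0 + 3(226) = 678.1
  H₂O: 0 + 4(226) = 904.2
Total out = 7.956 + 1067 + 8266 + 678.1 + 904.2 = 10920 kmol.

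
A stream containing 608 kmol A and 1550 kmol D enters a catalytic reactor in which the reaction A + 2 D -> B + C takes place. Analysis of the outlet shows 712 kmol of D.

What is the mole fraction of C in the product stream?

0.241

For D: n = n₀ − 2ξ → 712 = 1550 − 2ξ, giving ξ = 419 kmol.
Outlet amounts (n = n₀ + ν ξ):
  A: 608 − 1(419) = 189
  D: 1550 − 2(419) = 712
  B: 0 + 1(419) = 419
  C: 0 + 1(419) = 419
Total out = 1739 kmol; y_C = 419 / 1739 = 0.2409.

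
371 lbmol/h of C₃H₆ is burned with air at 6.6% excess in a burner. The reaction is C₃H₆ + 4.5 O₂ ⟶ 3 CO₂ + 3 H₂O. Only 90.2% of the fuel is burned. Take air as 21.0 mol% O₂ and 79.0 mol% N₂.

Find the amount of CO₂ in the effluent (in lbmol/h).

1000 lbmol/h

Stoichiometric O₂ = 4.5 × 371 = 1670 lbmol/h; O₂ fed = 1670 × 1.066 = 1780 lbmol/h.
N₂ fed = 1780 × 79/21 = 6695 lbmol/h.
Fuel reacted = 0.902 × 371 → ξ = 334.6 lbmol/h.
Outlet (n = n₀ + ν ξ):
  C₃H₆: 371 − 1(334.6) = 36.36
  O₂: 1780 − 4.5(334.6) = 273.8
  N₂: 6695 (inert)
  CO₂: 0 + 3(334.6) = 1004
  H₂O: 0 + 3(334.6) = 1004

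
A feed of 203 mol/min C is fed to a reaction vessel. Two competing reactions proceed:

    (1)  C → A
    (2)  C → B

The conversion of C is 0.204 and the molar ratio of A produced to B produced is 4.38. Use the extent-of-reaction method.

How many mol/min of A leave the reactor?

33.7 mol/min

Conversion of C: C consumed = 0.204 × 203 = 41.41 mol/min = 1ξ₁ + 1ξ₂.
Selectivity: 1ξ₁ / (1ξ₂) = 4.38 → ξ₁ = 4.38 ξ₂.
Substitute: (1·4.38 + 1) ξ₂ = 41.41 → ξ₂ = 7.697 mol/min, ξ₁ = 33.71 mol/min.
Outlet amounts (n = n₀ + Σ ν·ξ):
  C: 203 − 1(33.71) − 1(7.697) = 161.6
  A: 0 + 1(33.71) = 33.71
  B: 0 + 1(7.697) = 7.697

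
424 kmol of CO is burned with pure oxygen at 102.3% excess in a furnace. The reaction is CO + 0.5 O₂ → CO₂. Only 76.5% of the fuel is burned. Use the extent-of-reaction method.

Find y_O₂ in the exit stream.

0.386

Stoichiometric O₂ = 0.5 × 424 = 212 kmol; O₂ fed = 212 × 2.023 = 428.9 kmol.
Fuel reacted = 0.765 × 424 → ξ = 324.4 kmol.
Outlet (n = n₀ + ν ξ):
  CO: 424 − 1(324.4) = 99.64
  O₂: 428.9 − 0.5(324.4) = 266.7
  CO₂: 0 + 1(324.4) = 324.4
Total out = 690.7 kmol; y_O₂ = 266.7 / 690.7 = 0.3861.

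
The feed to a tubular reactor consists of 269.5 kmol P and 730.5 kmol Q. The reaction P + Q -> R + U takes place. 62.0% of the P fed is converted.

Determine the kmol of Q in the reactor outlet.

563 kmol

P reacted = 0.62 × 269.5 = 167.1 kmol; ν_P = −1, so ξ = 167.1/1 = 167.1 kmol.
Outlet amounts (n = n₀ + ν ξ):
  P: 269.5 − 1(167.1) = 102.4
  Q: 730.5 − 1(167.1) = 563.4
  R: 0 + 1(167.1) = 167.1
  U: 0 + 1(167.1) = 167.1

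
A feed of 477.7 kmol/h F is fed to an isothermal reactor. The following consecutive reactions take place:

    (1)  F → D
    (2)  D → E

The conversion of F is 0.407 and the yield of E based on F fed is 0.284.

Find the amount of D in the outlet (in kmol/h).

Conversion of F: F consumed = 1ξ₁ = 0.407 × 477.7 → ξ₁ = 194.4 kmol/h.
Yield of E: 1ξ₂ / 477.7 = 0.284 → ξ₂ = 135.7 kmol/h.
Outlet amounts (n = n₀ + Σ ν·ξ):
  F: 477.7 − 1(194.4) = 283.3
  D: 0 + 1(194.4) − 1(135.7) = 58.76
  E: 0 + 1(135.7) = 135.7

58.8 kmol/h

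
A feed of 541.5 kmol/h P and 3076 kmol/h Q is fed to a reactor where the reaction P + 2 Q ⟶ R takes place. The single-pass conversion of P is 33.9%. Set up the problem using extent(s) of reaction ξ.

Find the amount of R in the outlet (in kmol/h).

184 kmol/h

P reacted = 0.339 × 541.5 = 183.6 kmol/h; ν_P = −1, so ξ = 183.6/1 = 183.6 kmol/h.
Outlet amounts (n = n₀ + ν ξ):
  P: 541.5 − 1(183.6) = 357.9
  Q: 3076 − 2(183.6) = 2709
  R: 0 + 1(183.6) = 183.6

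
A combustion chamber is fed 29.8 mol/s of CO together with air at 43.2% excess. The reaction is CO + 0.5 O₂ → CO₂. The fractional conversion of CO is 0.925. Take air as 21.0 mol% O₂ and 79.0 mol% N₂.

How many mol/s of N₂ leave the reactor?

Stoichiometric O₂ = 0.5 × 29.8 = 14.9 mol/s; O₂ fed = 14.9 × 1.432 = 21.34 mol/s.
N₂ fed = 21.34 × 79/21 = 80.27 mol/s.
Fuel reacted = 0.925 × 29.8 → ξ = 27.57 mol/s.
Outlet (n = n₀ + ν ξ):
  CO: 29.8 − 1(27.57) = 2.235
  O₂: 21.34 − 0.5(27.57) = 7.554
  N₂: 80.27 (inert)
  CO₂: 0 + 1(27.57) = 27.57

80.3 mol/s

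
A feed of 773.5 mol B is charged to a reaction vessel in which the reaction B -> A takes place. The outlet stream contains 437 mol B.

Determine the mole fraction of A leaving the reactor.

0.435

For B: n = n₀ − 1ξ → 437 = 773.5 − 1ξ, giving ξ = 336.5 mol.
Outlet amounts (n = n₀ + ν ξ):
  B: 773.5 − 1(336.5) = 437
  A: 0 + 1(336.5) = 336.5
Total out = 773.5 mol; y_A = 336.5 / 773.5 = 0.435.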